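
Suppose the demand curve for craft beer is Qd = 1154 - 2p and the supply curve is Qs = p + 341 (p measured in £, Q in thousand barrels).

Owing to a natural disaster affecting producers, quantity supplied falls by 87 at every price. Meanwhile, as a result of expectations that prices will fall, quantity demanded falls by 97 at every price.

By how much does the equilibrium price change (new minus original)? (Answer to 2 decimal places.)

-3.33

Original equilibrium: 1154 - 2p = p + 341 gives 813 = 3p, so p = 271 and Q = 612.
With the change applied: demand Qd = 1057 - 2p, supply Qs = p + 254.
New equilibrium: 1057 - 2p = p + 254 ⇒ 803 = 3p ⇒ p = 803/3 ≈ 267.6667, Q = 1565/3 ≈ 521.6667.
Δp = 267.6667 − 271 = -3.33.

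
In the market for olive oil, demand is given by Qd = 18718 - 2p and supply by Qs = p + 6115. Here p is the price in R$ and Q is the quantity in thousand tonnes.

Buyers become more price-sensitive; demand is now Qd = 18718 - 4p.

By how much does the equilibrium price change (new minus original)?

Solve the original market: 18718 - 2p = p + 6115, hence p = 4201 and Q = 10316.
After the shift, demand is Qd = 18718 - 4p and supply is Qs = p + 6115.
Setting them equal: 18718 - 4p = p + 6115 → 12603 = 5p, so p = 2520.6 and Q = 8635.6.
Δp = 2520.6 − 4201 = -1680.4.

-1680.4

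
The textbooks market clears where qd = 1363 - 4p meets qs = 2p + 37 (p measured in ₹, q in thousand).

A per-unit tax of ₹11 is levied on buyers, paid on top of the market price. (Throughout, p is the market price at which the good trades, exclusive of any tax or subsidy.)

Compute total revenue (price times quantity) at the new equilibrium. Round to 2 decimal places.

99212.56

Original equilibrium: 1363 - 4p = 2p + 37 gives 1326 = 6p, so p = 221 and q = 479.
Since buyers pay the price plus the tax, the effective demand curve becomes qd = 1319 - 4p.
Equate the new curves: 1319 - 4p = 2p + 37, giving 1282 = 6p, p = 641/3 ≈ 213.6667, q = 1393/3 ≈ 464.3333.
New expenditure = 213.6667 × 464.3333 = 99212.56.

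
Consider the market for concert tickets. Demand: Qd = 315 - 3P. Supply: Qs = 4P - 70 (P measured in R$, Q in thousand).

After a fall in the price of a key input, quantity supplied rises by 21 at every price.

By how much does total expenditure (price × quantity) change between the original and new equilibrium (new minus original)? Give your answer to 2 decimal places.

+18.00

Original equilibrium: 315 - 3P = 4P - 70 gives 385 = 7P, so P = 55 and Q = 150.
The new curves are Qd = 315 - 3P (demand) and Qs = 4P - 49 (supply).
Clearing the new market: 315 - 3P = 4P - 49, so P = 52 and Q = 159.
Expenditure moves from 55×150 = 8250 to 52×159 = 8268; change = +18.00.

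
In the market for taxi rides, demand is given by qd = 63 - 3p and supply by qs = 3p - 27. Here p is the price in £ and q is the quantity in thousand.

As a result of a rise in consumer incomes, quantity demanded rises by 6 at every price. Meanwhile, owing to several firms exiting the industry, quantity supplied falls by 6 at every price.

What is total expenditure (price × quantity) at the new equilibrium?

306

Before the shock: 63 - 3p = 3p - 27 ⇒ 90 = 6p ⇒ p = 15, q = 18.
After the shift, demand is qd = 69 - 3p and supply is qs = 3p - 33.
Setting them equal: 69 - 3p = 3p - 33 → 102 = 6p, so p = 17 and q = 18.
New expenditure = 17 × 18 = 306.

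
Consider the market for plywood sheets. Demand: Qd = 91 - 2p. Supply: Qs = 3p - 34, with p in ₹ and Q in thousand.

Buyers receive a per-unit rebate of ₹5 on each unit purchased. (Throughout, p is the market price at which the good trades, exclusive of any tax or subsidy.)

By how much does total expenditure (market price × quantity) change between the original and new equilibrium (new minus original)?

Initially, 91 - 2p = 3p - 34, so 125 = 5p and p = 25, Q = 41.
Since buyers' out-of-pocket price is the market price minus the rebate, the effective demand curve becomes Qd = 101 - 2p.
New equilibrium: 101 - 2p = 3p - 34 ⇒ 135 = 5p ⇒ p = 27, Q = 47.
Expenditure moves from 25×41 = 1025 to 27×47 = 1269; change = +244.

+244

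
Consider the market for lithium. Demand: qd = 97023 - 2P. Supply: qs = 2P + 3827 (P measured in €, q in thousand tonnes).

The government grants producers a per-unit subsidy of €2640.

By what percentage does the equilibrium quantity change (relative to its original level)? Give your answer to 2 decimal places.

Solve the original market: 97023 - 2P = 2P + 3827, hence P = 23299 and q = 50425.
Since sellers receive the price plus the subsidy, the effective supply curve becomes qs = 2P + 9107.
New equilibrium: 97023 - 2P = 2P + 9107 ⇒ 87916 = 4P ⇒ P = 21979, q = 53065.
%Δq = (53065 − 50425) / 50425 × 100 = +5.24%.

+5.24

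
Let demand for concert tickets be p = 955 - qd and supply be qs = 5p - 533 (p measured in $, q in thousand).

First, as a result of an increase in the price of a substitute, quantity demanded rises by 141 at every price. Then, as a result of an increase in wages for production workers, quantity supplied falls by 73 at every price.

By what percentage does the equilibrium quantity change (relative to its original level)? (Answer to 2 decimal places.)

Initially, 955 - p = 5p - 533, so 1488 = 6p and p = 248, q = 707.
The new curves are qd = 1096 - p (demand) and qs = 5p - 606 (supply).
Setting them equal: 1096 - p = 5p - 606 → 1702 = 6p, so p = 851/3 ≈ 283.6667 and q = 2437/3 ≈ 812.3333.
%Δq = (812.3333 − 707) / 707 × 100 = +14.90%.

+14.90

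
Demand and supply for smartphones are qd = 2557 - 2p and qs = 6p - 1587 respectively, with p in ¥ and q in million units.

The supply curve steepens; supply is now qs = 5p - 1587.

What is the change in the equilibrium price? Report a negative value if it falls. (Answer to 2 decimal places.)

+74.00

Solve the original market: 2557 - 2p = 6p - 1587, hence p = 518 and q = 1521.
The shock moves the curves to qd = 2557 - 2p and qs = 5p - 1587.
Clearing the new market: 2557 - 2p = 5p - 1587, so p = 592 and q = 1373.
Δp = 592 − 518 = +74.00.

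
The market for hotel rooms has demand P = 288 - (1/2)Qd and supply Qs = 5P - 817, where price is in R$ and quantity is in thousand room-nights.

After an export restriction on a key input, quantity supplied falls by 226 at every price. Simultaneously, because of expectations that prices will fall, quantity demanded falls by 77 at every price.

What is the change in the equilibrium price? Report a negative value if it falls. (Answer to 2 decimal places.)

+21.29

Original equilibrium: 576 - 2P = 5P - 817 gives 1393 = 7P, so P = 199 and Q = 178.
With the change applied: demand Qd = 499 - 2P, supply Qs = 5P - 1043.
New equilibrium: 499 - 2P = 5P - 1043 ⇒ 1542 = 7P ⇒ P = 1542/7 ≈ 220.2857, Q = 409/7 ≈ 58.4286.
ΔP = 220.2857 − 199 = +21.29.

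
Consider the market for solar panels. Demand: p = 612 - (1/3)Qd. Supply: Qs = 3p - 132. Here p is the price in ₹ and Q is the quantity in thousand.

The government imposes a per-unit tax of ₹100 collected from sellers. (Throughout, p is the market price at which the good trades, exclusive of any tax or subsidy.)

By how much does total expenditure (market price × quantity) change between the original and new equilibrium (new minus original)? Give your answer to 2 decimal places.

Before the shock: 1836 - 3p = 3p - 132 ⇒ 1968 = 6p ⇒ p = 328, Q = 852.
Since sellers keep the price net of the tax, the effective supply curve becomes Qs = 3p - 432.
Setting them equal: 1836 - 3p = 3p - 432 → 2268 = 6p, so p = 378 and Q = 702.
Expenditure moves from 328×852 = 279456 to 378×702 = 265356; change = -14100.00.

-14100.00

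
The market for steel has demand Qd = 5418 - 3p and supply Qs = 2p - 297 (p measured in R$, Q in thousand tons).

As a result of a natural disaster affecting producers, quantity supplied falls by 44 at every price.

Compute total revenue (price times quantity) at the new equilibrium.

Initially, 5418 - 3p = 2p - 297, so 5715 = 5p and p = 1143, Q = 1989.
After the shift, demand is Qd = 5418 - 3p and supply is Qs = 2p - 341.
Clearing the new market: 5418 - 3p = 2p - 341, so p = 1151.8 and Q = 1962.6.
New expenditure = 1151.8 × 1962.6 = 2260522.68.

2260522.68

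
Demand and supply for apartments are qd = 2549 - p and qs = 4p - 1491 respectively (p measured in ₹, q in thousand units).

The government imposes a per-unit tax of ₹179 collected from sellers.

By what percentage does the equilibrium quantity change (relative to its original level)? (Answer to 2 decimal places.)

-8.23

Initially, 2549 - p = 4p - 1491, so 4040 = 5p and p = 808, q = 1741.
Since sellers keep the price net of the tax, the effective supply curve becomes qs = 4p - 2207.
Setting them equal: 2549 - p = 4p - 2207 → 4756 = 5p, so p = 951.2 and q = 1597.8.
%Δq = (1597.8 − 1741) / 1741 × 100 = -8.23%.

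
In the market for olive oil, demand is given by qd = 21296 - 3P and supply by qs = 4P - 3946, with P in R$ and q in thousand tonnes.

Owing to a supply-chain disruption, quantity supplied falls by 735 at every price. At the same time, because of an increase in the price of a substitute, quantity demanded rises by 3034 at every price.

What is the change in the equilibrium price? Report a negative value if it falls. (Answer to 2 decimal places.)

+538.43

Solve the original market: 21296 - 3P = 4P - 3946, hence P = 3606 and q = 10478.
The new curves are qd = 24330 - 3P (demand) and qs = 4P - 4681 (supply).
Clearing the new market: 24330 - 3P = 4P - 4681, so P = 29011/7 ≈ 4144.4286 and q = 83277/7 ≈ 11896.7143.
ΔP = 4144.4286 − 3606 = +538.43.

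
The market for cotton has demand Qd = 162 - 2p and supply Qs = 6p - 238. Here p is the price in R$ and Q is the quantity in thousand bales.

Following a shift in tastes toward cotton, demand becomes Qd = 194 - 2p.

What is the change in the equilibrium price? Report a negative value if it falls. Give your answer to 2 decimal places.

+4.00

Initially, 162 - 2p = 6p - 238, so 400 = 8p and p = 50, Q = 62.
After the shift, demand is Qd = 194 - 2p and supply is Qs = 6p - 238.
Equate the new curves: 194 - 2p = 6p - 238, giving 432 = 8p, p = 54, Q = 86.
Δp = 54 − 50 = +4.00.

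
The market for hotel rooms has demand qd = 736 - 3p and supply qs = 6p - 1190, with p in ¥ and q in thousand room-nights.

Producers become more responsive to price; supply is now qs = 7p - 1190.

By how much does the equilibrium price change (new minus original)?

Before the shock: 736 - 3p = 6p - 1190 ⇒ 1926 = 9p ⇒ p = 214, q = 94.
With the change applied: demand qd = 736 - 3p, supply qs = 7p - 1190.
New equilibrium: 736 - 3p = 7p - 1190 ⇒ 1926 = 10p ⇒ p = 192.6, q = 158.2.
Δp = 192.6 − 214 = -21.4.

-21.4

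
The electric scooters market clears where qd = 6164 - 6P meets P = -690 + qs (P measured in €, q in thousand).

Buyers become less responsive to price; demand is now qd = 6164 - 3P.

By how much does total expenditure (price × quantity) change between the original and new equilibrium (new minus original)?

+1665953.25

Before the shock: 6164 - 6P = P + 690 ⇒ 5474 = 7P ⇒ P = 782, q = 1472.
The shock moves the curves to qd = 6164 - 3P and qs = P + 690.
Equate the new curves: 6164 - 3P = P + 690, giving 5474 = 4P, P = 1368.5, q = 2058.5.
Expenditure moves from 782×1472 = 1151104 to 1368.5×2058.5 = 2817057.25; change = +1665953.25.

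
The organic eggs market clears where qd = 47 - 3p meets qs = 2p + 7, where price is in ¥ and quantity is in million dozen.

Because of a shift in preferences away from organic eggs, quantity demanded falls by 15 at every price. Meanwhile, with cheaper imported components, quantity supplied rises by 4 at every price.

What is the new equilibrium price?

4.2

Solve the original market: 47 - 3p = 2p + 7, hence p = 8 and q = 23.
After the shift, demand is qd = 32 - 3p and supply is qs = 2p + 11.
Clearing the new market: 32 - 3p = 2p + 11, so p = 4.2 and q = 19.4.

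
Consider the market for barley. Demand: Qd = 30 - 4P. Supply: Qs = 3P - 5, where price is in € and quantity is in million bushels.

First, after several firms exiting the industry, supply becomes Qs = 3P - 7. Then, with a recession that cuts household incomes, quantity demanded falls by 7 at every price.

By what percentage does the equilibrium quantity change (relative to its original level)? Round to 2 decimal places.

Original equilibrium: 30 - 4P = 3P - 5 gives 35 = 7P, so P = 5 and Q = 10.
With the change applied: demand Qd = 23 - 4P, supply Qs = 3P - 7.
Clearing the new market: 23 - 4P = 3P - 7, so P = 30/7 ≈ 4.2857 and Q = 41/7 ≈ 5.8571.
%ΔQ = (5.8571 − 10) / 10 × 100 = -41.43%.

-41.43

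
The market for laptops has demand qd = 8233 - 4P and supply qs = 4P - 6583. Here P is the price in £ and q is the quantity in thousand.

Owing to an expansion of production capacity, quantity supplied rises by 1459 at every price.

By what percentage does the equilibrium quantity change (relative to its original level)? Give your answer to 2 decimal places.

Original equilibrium: 8233 - 4P = 4P - 6583 gives 14816 = 8P, so P = 1852 and q = 825.
The new curves are qd = 8233 - 4P (demand) and qs = 4P - 5124 (supply).
Clearing the new market: 8233 - 4P = 4P - 5124, so P = 1669.625 and q = 1554.5.
%Δq = (1554.5 − 825) / 825 × 100 = +88.42%.

+88.42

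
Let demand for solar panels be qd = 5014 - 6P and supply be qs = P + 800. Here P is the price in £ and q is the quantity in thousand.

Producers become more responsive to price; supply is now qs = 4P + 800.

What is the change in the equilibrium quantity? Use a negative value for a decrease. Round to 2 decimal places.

+1083.60

Solve the original market: 5014 - 6P = P + 800, hence P = 602 and q = 1402.
The shock moves the curves to qd = 5014 - 6P and qs = 4P + 800.
Equate the new curves: 5014 - 6P = 4P + 800, giving 4214 = 10P, P = 421.4, q = 2485.6.
Δq = 2485.6 − 1402 = +1083.60.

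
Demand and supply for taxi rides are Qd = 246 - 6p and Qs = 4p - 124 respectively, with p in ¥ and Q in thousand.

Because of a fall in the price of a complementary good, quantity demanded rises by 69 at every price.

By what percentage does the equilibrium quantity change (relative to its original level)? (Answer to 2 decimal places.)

Initially, 246 - 6p = 4p - 124, so 370 = 10p and p = 37, Q = 24.
With the change applied: demand Qd = 315 - 6p, supply Qs = 4p - 124.
New equilibrium: 315 - 6p = 4p - 124 ⇒ 439 = 10p ⇒ p = 43.9, Q = 51.6.
%ΔQ = (51.6 − 24) / 24 × 100 = +115.00%.

+115.00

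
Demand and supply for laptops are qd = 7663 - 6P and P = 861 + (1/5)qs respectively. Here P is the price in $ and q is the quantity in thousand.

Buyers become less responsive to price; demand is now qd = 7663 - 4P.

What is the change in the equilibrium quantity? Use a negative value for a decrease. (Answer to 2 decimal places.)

+1208.89

Initially, 7663 - 6P = 5P - 4305, so 11968 = 11P and P = 1088, q = 1135.
The shock moves the curves to qd = 7663 - 4P and qs = 5P - 4305.
Clearing the new market: 7663 - 4P = 5P - 4305, so P = 11968/9 ≈ 1329.7778 and q = 21095/9 ≈ 2343.8889.
Δq = 2343.8889 − 1135 = +1208.89.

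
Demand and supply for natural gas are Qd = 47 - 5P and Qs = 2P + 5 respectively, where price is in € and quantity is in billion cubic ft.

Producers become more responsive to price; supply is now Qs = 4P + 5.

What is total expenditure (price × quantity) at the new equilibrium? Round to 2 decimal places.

Initially, 47 - 5P = 2P + 5, so 42 = 7P and P = 6, Q = 17.
The new curves are Qd = 47 - 5P (demand) and Qs = 4P + 5 (supply).
New equilibrium: 47 - 5P = 4P + 5 ⇒ 42 = 9P ⇒ P = 14/3 ≈ 4.6667, Q = 71/3 ≈ 23.6667.
New expenditure = 4.6667 × 23.6667 = 110.44.

110.44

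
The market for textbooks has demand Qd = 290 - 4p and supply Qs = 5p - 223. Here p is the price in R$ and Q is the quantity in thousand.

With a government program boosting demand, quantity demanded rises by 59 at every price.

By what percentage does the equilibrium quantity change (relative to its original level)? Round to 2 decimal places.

+52.87

Original equilibrium: 290 - 4p = 5p - 223 gives 513 = 9p, so p = 57 and Q = 62.
With the change applied: demand Qd = 349 - 4p, supply Qs = 5p - 223.
Clearing the new market: 349 - 4p = 5p - 223, so p = 572/9 ≈ 63.5556 and Q = 853/9 ≈ 94.7778.
%ΔQ = (94.7778 − 62) / 62 × 100 = +52.87%.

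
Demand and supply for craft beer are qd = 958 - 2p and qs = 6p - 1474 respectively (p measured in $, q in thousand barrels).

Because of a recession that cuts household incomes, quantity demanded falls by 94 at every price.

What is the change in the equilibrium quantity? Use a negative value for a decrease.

Solve the original market: 958 - 2p = 6p - 1474, hence p = 304 and q = 350.
With the change applied: demand qd = 864 - 2p, supply qs = 6p - 1474.
Clearing the new market: 864 - 2p = 6p - 1474, so p = 292.25 and q = 279.5.
Δq = 279.5 − 350 = -70.5.

-70.5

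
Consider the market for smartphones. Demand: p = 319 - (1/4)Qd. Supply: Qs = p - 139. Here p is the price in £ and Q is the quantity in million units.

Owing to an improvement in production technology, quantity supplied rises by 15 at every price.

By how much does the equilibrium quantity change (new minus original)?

Before the shock: 1276 - 4p = p - 139 ⇒ 1415 = 5p ⇒ p = 283, Q = 144.
With the change applied: demand Qd = 1276 - 4p, supply Qs = p - 124.
Setting them equal: 1276 - 4p = p - 124 → 1400 = 5p, so p = 280 and Q = 156.
ΔQ = 156 − 144 = +12.

+12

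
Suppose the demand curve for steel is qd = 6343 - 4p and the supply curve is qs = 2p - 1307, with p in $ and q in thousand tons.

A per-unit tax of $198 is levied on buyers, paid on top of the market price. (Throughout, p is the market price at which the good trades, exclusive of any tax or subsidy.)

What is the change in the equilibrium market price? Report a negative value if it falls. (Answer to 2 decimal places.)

Initially, 6343 - 4p = 2p - 1307, so 7650 = 6p and p = 1275, q = 1243.
Since buyers pay the price plus the tax, the effective demand curve becomes qd = 5551 - 4p.
Equate the new curves: 5551 - 4p = 2p - 1307, giving 6858 = 6p, p = 1143, q = 979.
Δp = 1143 − 1275 = -132.00.

-132.00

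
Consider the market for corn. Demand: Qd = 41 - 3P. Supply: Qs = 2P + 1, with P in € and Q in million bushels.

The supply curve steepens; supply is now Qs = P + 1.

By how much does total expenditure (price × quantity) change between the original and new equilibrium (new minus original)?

-26

Before the shock: 41 - 3P = 2P + 1 ⇒ 40 = 5P ⇒ P = 8, Q = 17.
The shock moves the curves to Qd = 41 - 3P and Qs = P + 1.
Setting them equal: 41 - 3P = P + 1 → 40 = 4P, so P = 10 and Q = 11.
Expenditure moves from 8×17 = 136 to 10×11 = 110; change = -26.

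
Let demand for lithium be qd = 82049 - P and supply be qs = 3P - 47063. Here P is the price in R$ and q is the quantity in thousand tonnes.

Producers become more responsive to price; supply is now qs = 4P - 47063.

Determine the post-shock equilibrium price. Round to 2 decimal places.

25822.40

Initially, 82049 - P = 3P - 47063, so 129112 = 4P and P = 32278, q = 49771.
The shock moves the curves to qd = 82049 - P and qs = 4P - 47063.
Clearing the new market: 82049 - P = 4P - 47063, so P = 25822.4 and q = 56226.6.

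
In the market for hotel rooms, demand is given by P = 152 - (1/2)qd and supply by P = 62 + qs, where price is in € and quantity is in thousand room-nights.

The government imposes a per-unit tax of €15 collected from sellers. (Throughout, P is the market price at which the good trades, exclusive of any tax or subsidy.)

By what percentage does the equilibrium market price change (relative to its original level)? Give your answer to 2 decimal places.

+4.10

Original equilibrium: 304 - 2P = P - 62 gives 366 = 3P, so P = 122 and q = 60.
Since sellers keep the price net of the tax, the effective supply curve becomes qs = P - 77.
Equate the new curves: 304 - 2P = P - 77, giving 381 = 3P, P = 127, q = 50.
%ΔP = (127 − 122) / 122 × 100 = +4.10%.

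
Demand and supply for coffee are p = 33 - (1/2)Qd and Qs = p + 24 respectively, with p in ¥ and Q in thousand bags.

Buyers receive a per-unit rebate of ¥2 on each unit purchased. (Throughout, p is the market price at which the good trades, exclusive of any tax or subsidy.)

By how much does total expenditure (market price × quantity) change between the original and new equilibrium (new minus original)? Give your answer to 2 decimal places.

Solve the original market: 66 - 2p = p + 24, hence p = 14 and Q = 38.
Since buyers' out-of-pocket price is the market price minus the rebate, the effective demand curve becomes Qd = 70 - 2p.
New equilibrium: 70 - 2p = p + 24 ⇒ 46 = 3p ⇒ p = 46/3 ≈ 15.3333, Q = 118/3 ≈ 39.3333.
Expenditure moves from 14×38 = 532 to 15.3333×39.3333 = 603.1111; change = +71.11.

+71.11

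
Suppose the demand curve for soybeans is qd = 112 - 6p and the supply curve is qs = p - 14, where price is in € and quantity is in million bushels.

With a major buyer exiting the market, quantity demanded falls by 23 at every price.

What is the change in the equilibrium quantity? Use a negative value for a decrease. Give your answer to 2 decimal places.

Initially, 112 - 6p = p - 14, so 126 = 7p and p = 18, q = 4.
The shock moves the curves to qd = 89 - 6p and qs = p - 14.
New equilibrium: 89 - 6p = p - 14 ⇒ 103 = 7p ⇒ p = 103/7 ≈ 14.7143, q = 5/7 ≈ 0.7143.
Δq = 0.7143 − 4 = -3.29.

-3.29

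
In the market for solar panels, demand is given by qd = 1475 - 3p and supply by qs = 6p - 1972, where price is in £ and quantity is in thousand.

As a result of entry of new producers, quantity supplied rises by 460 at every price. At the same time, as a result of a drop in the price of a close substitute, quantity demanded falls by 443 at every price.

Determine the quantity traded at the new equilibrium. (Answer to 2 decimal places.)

Initially, 1475 - 3p = 6p - 1972, so 3447 = 9p and p = 383, q = 326.
The shock moves the curves to qd = 1032 - 3p and qs = 6p - 1512.
Equate the new curves: 1032 - 3p = 6p - 1512, giving 2544 = 9p, p = 848/3 ≈ 282.6667, q = 184.

184.00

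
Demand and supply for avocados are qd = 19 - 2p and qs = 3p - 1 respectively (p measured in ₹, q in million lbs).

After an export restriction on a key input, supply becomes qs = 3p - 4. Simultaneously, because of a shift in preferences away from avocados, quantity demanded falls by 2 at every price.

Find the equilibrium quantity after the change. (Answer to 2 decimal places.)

8.60

Solve the original market: 19 - 2p = 3p - 1, hence p = 4 and q = 11.
The new curves are qd = 17 - 2p (demand) and qs = 3p - 4 (supply).
Equate the new curves: 17 - 2p = 3p - 4, giving 21 = 5p, p = 4.2, q = 8.6.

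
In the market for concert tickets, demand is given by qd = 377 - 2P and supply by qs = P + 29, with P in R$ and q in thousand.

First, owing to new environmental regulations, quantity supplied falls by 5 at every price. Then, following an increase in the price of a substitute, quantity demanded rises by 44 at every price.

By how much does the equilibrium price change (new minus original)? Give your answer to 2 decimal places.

+16.33

Solve the original market: 377 - 2P = P + 29, hence P = 116 and q = 145.
The shock moves the curves to qd = 421 - 2P and qs = P + 24.
Clearing the new market: 421 - 2P = P + 24, so P = 397/3 ≈ 132.3333 and q = 469/3 ≈ 156.3333.
ΔP = 132.3333 − 116 = +16.33.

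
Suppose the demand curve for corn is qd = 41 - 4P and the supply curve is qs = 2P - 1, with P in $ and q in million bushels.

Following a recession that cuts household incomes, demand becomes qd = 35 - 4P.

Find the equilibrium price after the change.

6

Solve the original market: 41 - 4P = 2P - 1, hence P = 7 and q = 13.
With the change applied: demand qd = 35 - 4P, supply qs = 2P - 1.
Clearing the new market: 35 - 4P = 2P - 1, so P = 6 and q = 11.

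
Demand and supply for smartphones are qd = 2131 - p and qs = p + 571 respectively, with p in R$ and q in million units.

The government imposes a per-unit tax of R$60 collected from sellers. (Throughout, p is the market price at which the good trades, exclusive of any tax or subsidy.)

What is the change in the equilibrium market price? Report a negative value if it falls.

+30

Initially, 2131 - p = p + 571, so 1560 = 2p and p = 780, q = 1351.
Since sellers keep the price net of the tax, the effective supply curve becomes qs = p + 511.
Equate the new curves: 2131 - p = p + 511, giving 1620 = 2p, p = 810, q = 1321.
Δp = 810 − 780 = +30.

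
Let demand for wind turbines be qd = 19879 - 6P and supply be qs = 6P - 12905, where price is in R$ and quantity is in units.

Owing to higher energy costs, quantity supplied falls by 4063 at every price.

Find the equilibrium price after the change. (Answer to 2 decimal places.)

3070.58

Original equilibrium: 19879 - 6P = 6P - 12905 gives 32784 = 12P, so P = 2732 and q = 3487.
The shock moves the curves to qd = 19879 - 6P and qs = 6P - 16968.
Clearing the new market: 19879 - 6P = 6P - 16968, so P = 36847/12 ≈ 3070.5833 and q = 1455.5.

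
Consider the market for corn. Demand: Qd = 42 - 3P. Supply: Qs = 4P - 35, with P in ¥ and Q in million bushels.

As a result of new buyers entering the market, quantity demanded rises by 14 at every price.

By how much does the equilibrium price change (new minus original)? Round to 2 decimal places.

+2.00

Initially, 42 - 3P = 4P - 35, so 77 = 7P and P = 11, Q = 9.
With the change applied: demand Qd = 56 - 3P, supply Qs = 4P - 35.
Equate the new curves: 56 - 3P = 4P - 35, giving 91 = 7P, P = 13, Q = 17.
ΔP = 13 − 11 = +2.00.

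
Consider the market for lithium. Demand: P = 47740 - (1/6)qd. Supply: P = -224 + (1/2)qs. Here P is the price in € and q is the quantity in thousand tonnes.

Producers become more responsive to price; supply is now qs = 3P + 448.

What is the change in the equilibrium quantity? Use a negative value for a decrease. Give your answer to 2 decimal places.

Solve the original market: 286440 - 6P = 2P + 448, hence P = 35749 and q = 71946.
The new curves are qd = 286440 - 6P (demand) and qs = 3P + 448 (supply).
New equilibrium: 286440 - 6P = 3P + 448 ⇒ 285992 = 9P ⇒ P = 285992/9 ≈ 31776.8889, q = 287336/3 ≈ 95778.6667.
Δq = 95778.6667 − 71946 = +23832.67.

+23832.67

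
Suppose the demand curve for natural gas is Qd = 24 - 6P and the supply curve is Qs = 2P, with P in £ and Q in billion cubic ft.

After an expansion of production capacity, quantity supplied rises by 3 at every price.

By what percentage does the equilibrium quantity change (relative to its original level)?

Solve the original market: 24 - 6P = 2P, hence P = 3 and Q = 6.
After the shift, demand is Qd = 24 - 6P and supply is Qs = 2P + 3.
Clearing the new market: 24 - 6P = 2P + 3, so P = 2.625 and Q = 8.25.
%ΔQ = (8.25 − 6) / 6 × 100 = +37.5%.

+37.5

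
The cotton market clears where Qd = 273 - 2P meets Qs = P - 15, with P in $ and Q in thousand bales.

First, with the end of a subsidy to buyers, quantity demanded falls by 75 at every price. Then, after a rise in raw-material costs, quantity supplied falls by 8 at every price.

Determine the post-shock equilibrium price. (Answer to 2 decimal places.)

Solve the original market: 273 - 2P = P - 15, hence P = 96 and Q = 81.
The shock moves the curves to Qd = 198 - 2P and Qs = P - 23.
Equate the new curves: 198 - 2P = P - 23, giving 221 = 3P, P = 221/3 ≈ 73.6667, Q = 152/3 ≈ 50.6667.

73.67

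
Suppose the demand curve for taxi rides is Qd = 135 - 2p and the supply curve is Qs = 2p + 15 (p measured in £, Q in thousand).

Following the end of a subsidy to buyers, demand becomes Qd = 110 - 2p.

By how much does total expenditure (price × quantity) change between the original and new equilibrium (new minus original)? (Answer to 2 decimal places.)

Before the shock: 135 - 2p = 2p + 15 ⇒ 120 = 4p ⇒ p = 30, Q = 75.
After the shift, demand is Qd = 110 - 2p and supply is Qs = 2p + 15.
New equilibrium: 110 - 2p = 2p + 15 ⇒ 95 = 4p ⇒ p = 23.75, Q = 62.5.
Expenditure moves from 30×75 = 2250 to 23.75×62.5 = 1484.375; change = -765.63.

-765.63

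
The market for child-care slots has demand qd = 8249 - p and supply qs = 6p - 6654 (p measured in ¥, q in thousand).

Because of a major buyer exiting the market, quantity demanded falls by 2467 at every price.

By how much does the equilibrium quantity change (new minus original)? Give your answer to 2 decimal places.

-2114.57

Solve the original market: 8249 - p = 6p - 6654, hence p = 2129 and q = 6120.
The shock moves the curves to qd = 5782 - p and qs = 6p - 6654.
Clearing the new market: 5782 - p = 6p - 6654, so p = 12436/7 ≈ 1776.5714 and q = 28038/7 ≈ 4005.4286.
Δq = 4005.4286 − 6120 = -2114.57.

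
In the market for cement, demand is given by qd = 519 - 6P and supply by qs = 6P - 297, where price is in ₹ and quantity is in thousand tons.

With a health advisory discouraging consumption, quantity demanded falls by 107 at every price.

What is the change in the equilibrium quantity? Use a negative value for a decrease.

-53.5

Before the shock: 519 - 6P = 6P - 297 ⇒ 816 = 12P ⇒ P = 68, q = 111.
The new curves are qd = 412 - 6P (demand) and qs = 6P - 297 (supply).
Clearing the new market: 412 - 6P = 6P - 297, so P = 709/12 ≈ 59.0833 and q = 57.5.
Δq = 57.5 − 111 = -53.5.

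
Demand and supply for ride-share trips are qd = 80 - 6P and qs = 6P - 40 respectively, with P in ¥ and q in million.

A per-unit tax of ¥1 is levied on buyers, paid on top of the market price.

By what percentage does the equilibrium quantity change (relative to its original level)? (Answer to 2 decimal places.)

Original equilibrium: 80 - 6P = 6P - 40 gives 120 = 12P, so P = 10 and q = 20.
Since buyers pay the price plus the tax, the effective demand curve becomes qd = 74 - 6P.
Setting them equal: 74 - 6P = 6P - 40 → 114 = 12P, so P = 9.5 and q = 17.
%Δq = (17 − 20) / 20 × 100 = -15.00%.

-15.00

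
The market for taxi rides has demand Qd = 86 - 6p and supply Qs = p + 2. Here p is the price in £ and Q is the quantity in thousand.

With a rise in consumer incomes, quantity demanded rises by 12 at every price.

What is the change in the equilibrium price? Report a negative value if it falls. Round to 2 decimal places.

Solve the original market: 86 - 6p = p + 2, hence p = 12 and Q = 14.
After the shift, demand is Qd = 98 - 6p and supply is Qs = p + 2.
Setting them equal: 98 - 6p = p + 2 → 96 = 7p, so p = 96/7 ≈ 13.7143 and Q = 110/7 ≈ 15.7143.
Δp = 13.7143 − 12 = +1.71.

+1.71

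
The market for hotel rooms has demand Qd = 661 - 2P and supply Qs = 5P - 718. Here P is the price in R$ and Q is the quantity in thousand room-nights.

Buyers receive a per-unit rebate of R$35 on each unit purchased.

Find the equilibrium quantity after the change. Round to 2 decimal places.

Before the shock: 661 - 2P = 5P - 718 ⇒ 1379 = 7P ⇒ P = 197, Q = 267.
Since buyers' out-of-pocket price is the market price minus the rebate, the effective demand curve becomes Qd = 731 - 2P.
Clearing the new market: 731 - 2P = 5P - 718, so P = 207 and Q = 317.

317.00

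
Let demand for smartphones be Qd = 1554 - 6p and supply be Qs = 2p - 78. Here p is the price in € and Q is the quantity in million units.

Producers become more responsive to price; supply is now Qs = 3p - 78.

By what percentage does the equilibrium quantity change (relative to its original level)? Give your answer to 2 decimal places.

Initially, 1554 - 6p = 2p - 78, so 1632 = 8p and p = 204, Q = 330.
The new curves are Qd = 1554 - 6p (demand) and Qs = 3p - 78 (supply).
Equate the new curves: 1554 - 6p = 3p - 78, giving 1632 = 9p, p = 544/3 ≈ 181.3333, Q = 466.
%ΔQ = (466 − 330) / 330 × 100 = +41.21%.

+41.21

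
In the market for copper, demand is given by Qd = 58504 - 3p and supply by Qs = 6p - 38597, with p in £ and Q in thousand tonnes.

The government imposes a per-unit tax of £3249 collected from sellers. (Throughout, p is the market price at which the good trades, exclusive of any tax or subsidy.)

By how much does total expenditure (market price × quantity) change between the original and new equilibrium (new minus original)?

-27568848

Original equilibrium: 58504 - 3p = 6p - 38597 gives 97101 = 9p, so p = 10789 and Q = 26137.
Since sellers keep the price net of the tax, the effective supply curve becomes Qs = 6p - 58091.
Clearing the new market: 58504 - 3p = 6p - 58091, so p = 12955 and Q = 19639.
Expenditure moves from 10789×26137 = 281992093 to 12955×19639 = 254423245; change = -27568848.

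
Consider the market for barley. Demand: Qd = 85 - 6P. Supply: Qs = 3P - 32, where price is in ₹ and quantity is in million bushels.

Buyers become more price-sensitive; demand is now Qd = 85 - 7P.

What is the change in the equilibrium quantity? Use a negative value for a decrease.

Original equilibrium: 85 - 6P = 3P - 32 gives 117 = 9P, so P = 13 and Q = 7.
With the change applied: demand Qd = 85 - 7P, supply Qs = 3P - 32.
Equate the new curves: 85 - 7P = 3P - 32, giving 117 = 10P, P = 11.7, Q = 3.1.
ΔQ = 3.1 − 7 = -3.9.

-3.9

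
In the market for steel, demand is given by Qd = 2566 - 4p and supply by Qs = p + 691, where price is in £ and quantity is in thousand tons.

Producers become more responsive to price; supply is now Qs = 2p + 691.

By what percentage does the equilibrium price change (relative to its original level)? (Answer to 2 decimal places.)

-16.67

Original equilibrium: 2566 - 4p = p + 691 gives 1875 = 5p, so p = 375 and Q = 1066.
The shock moves the curves to Qd = 2566 - 4p and Qs = 2p + 691.
Clearing the new market: 2566 - 4p = 2p + 691, so p = 312.5 and Q = 1316.
%Δp = (312.5 − 375) / 375 × 100 = -16.67%.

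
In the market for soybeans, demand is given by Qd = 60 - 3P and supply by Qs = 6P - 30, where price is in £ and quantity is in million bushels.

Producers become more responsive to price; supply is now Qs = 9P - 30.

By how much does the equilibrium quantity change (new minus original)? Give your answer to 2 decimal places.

Initially, 60 - 3P = 6P - 30, so 90 = 9P and P = 10, Q = 30.
With the change applied: demand Qd = 60 - 3P, supply Qs = 9P - 30.
Clearing the new market: 60 - 3P = 9P - 30, so P = 7.5 and Q = 37.5.
ΔQ = 37.5 − 30 = +7.50.

+7.50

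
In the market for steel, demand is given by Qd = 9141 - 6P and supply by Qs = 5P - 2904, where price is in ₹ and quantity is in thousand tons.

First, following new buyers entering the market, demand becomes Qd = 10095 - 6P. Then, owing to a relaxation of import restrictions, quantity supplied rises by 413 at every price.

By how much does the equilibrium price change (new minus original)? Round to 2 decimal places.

+49.18

Initially, 9141 - 6P = 5P - 2904, so 12045 = 11P and P = 1095, Q = 2571.
After the shift, demand is Qd = 10095 - 6P and supply is Qs = 5P - 2491.
Clearing the new market: 10095 - 6P = 5P - 2491, so P = 12586/11 ≈ 1144.1818 and Q = 35529/11 ≈ 3229.9091.
ΔP = 1144.1818 − 1095 = +49.18.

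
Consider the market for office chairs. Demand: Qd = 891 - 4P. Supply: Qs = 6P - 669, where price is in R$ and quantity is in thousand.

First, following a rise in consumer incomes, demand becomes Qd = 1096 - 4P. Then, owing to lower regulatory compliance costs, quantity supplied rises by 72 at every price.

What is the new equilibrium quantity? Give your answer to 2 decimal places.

Before the shock: 891 - 4P = 6P - 669 ⇒ 1560 = 10P ⇒ P = 156, Q = 267.
With the change applied: demand Qd = 1096 - 4P, supply Qs = 6P - 597.
Clearing the new market: 1096 - 4P = 6P - 597, so P = 169.3 and Q = 418.8.

418.80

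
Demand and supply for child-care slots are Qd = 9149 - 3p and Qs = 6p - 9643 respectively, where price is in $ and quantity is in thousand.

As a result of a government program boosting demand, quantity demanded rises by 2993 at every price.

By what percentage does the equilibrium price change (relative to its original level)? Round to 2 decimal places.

+15.93

Solve the original market: 9149 - 3p = 6p - 9643, hence p = 2088 and Q = 2885.
The new curves are Qd = 12142 - 3p (demand) and Qs = 6p - 9643 (supply).
New equilibrium: 12142 - 3p = 6p - 9643 ⇒ 21785 = 9p ⇒ p = 21785/9 ≈ 2420.5556, Q = 14641/3 ≈ 4880.3333.
%Δp = (2420.5556 − 2088) / 2088 × 100 = +15.93%.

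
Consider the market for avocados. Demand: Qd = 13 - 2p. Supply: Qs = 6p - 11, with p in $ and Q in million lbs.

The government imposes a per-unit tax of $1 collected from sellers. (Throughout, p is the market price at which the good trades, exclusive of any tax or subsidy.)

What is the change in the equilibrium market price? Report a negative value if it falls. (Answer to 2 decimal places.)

Initially, 13 - 2p = 6p - 11, so 24 = 8p and p = 3, Q = 7.
Since sellers keep the price net of the tax, the effective supply curve becomes Qs = 6p - 17.
Setting them equal: 13 - 2p = 6p - 17 → 30 = 8p, so p = 3.75 and Q = 5.5.
Δp = 3.75 − 3 = +0.75.

+0.75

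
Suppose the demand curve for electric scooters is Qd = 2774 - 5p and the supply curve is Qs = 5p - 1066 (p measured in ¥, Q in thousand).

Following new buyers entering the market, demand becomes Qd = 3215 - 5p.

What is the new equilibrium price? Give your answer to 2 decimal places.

Before the shock: 2774 - 5p = 5p - 1066 ⇒ 3840 = 10p ⇒ p = 384, Q = 854.
With the change applied: demand Qd = 3215 - 5p, supply Qs = 5p - 1066.
Clearing the new market: 3215 - 5p = 5p - 1066, so p = 428.1 and Q = 1074.5.

428.10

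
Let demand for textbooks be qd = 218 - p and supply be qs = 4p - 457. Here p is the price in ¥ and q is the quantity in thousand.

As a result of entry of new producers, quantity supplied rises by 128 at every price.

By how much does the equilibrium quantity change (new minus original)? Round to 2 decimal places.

+25.60

Solve the original market: 218 - p = 4p - 457, hence p = 135 and q = 83.
The shock moves the curves to qd = 218 - p and qs = 4p - 329.
New equilibrium: 218 - p = 4p - 329 ⇒ 547 = 5p ⇒ p = 109.4, q = 108.6.
Δq = 108.6 − 83 = +25.60.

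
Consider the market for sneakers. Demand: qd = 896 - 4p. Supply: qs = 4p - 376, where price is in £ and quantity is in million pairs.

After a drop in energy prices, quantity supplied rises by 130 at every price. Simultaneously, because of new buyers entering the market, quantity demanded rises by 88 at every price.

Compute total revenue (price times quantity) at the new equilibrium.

56733.75

Before the shock: 896 - 4p = 4p - 376 ⇒ 1272 = 8p ⇒ p = 159, q = 260.
The shock moves the curves to qd = 984 - 4p and qs = 4p - 246.
New equilibrium: 984 - 4p = 4p - 246 ⇒ 1230 = 8p ⇒ p = 153.75, q = 369.
New expenditure = 153.75 × 369 = 56733.75.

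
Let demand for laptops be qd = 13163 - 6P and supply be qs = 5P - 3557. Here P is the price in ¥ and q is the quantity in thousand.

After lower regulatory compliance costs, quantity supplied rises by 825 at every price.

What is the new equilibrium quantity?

Solve the original market: 13163 - 6P = 5P - 3557, hence P = 1520 and q = 4043.
The shock moves the curves to qd = 13163 - 6P and qs = 5P - 2732.
Setting them equal: 13163 - 6P = 5P - 2732 → 15895 = 11P, so P = 1445 and q = 4493.

4493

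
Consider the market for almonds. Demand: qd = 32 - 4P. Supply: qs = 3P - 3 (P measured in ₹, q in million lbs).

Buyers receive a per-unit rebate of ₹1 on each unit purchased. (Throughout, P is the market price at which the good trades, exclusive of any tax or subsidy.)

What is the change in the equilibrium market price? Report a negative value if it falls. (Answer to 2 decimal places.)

Solve the original market: 32 - 4P = 3P - 3, hence P = 5 and q = 12.
Since buyers' out-of-pocket price is the market price minus the rebate, the effective demand curve becomes qd = 36 - 4P.
New equilibrium: 36 - 4P = 3P - 3 ⇒ 39 = 7P ⇒ P = 39/7 ≈ 5.5714, q = 96/7 ≈ 13.7143.
ΔP = 5.5714 − 5 = +0.57.

+0.57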